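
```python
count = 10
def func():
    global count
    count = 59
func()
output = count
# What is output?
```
59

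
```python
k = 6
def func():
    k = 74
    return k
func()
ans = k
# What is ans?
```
6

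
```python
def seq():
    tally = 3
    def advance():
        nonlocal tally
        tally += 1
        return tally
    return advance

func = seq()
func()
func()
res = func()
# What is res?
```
6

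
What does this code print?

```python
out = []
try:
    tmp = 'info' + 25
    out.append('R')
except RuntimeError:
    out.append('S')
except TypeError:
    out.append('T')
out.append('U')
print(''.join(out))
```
TU

TypeError is caught by its specific handler, not RuntimeError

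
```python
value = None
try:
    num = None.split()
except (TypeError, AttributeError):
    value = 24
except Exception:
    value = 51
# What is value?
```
24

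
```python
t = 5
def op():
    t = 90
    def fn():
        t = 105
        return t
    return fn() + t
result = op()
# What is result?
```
195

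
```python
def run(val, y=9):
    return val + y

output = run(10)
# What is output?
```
19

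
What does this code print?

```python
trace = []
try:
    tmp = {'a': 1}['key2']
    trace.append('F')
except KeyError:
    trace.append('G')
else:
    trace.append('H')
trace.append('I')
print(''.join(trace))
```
GI

else block skipped when exception is caught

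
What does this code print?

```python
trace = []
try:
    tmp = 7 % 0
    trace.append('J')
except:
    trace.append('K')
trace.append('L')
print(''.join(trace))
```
KL

Exception raised in try, caught by bare except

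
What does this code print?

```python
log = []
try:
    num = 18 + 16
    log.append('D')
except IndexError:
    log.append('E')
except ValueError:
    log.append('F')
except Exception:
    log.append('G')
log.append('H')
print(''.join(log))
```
DH

No exception, try block completes normally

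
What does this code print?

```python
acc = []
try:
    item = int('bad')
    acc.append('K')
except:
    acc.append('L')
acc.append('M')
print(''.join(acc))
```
LM

Exception raised in try, caught by bare except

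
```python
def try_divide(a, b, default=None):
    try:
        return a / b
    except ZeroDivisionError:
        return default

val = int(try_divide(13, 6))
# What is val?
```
2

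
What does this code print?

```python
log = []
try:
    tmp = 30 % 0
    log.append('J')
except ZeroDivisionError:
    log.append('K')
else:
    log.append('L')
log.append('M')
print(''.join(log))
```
KM

else block skipped when exception is caught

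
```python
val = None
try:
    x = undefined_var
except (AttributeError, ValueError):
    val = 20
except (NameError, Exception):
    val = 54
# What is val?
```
54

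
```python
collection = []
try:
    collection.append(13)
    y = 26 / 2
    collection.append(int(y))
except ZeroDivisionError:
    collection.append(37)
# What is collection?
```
[13, 13]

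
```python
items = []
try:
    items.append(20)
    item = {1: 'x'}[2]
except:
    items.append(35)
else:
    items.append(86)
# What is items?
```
[20, 35]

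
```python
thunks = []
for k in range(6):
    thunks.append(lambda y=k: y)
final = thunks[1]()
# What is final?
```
1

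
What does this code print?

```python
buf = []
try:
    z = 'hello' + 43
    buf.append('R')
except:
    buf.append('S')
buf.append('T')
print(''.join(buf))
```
ST

Exception raised in try, caught by bare except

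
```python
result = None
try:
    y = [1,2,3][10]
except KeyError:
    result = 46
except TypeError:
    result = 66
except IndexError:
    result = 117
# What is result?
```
117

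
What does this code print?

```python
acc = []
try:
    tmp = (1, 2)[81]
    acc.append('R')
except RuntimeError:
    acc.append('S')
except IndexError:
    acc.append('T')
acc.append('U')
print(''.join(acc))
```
TU

IndexError is caught by its specific handler, not RuntimeError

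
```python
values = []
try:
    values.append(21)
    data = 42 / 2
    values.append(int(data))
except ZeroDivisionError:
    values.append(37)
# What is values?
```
[21, 21]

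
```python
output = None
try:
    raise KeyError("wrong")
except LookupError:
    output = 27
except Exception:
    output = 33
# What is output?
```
27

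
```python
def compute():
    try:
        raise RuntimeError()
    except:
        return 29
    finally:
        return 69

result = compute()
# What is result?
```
69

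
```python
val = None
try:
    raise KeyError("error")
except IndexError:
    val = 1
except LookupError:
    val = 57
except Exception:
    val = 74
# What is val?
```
57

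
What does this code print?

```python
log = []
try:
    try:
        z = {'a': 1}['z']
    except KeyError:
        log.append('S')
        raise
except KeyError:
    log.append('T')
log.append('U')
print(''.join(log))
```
STU

raise without argument re-raises current exception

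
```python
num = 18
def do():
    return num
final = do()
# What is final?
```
18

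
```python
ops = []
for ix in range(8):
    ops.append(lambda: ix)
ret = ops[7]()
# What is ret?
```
7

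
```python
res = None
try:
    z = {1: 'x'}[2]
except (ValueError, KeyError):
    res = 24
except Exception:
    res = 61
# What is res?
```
24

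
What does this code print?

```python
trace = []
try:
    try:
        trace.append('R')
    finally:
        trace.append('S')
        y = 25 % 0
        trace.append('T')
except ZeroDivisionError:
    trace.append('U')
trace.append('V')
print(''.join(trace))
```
RSUV

Exception in inner finally caught by outer except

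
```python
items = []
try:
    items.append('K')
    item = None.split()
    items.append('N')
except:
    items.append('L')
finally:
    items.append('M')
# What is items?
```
['K', 'L', 'M']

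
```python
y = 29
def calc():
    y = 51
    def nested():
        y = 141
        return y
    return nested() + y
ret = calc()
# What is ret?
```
192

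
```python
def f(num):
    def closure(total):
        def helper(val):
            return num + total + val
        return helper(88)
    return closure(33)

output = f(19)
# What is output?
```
140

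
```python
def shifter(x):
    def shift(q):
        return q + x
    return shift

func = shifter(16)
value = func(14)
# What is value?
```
30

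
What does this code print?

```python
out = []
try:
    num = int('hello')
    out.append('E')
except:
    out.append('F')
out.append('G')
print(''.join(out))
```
FG

Exception raised in try, caught by bare except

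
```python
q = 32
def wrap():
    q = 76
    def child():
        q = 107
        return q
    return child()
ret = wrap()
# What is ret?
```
107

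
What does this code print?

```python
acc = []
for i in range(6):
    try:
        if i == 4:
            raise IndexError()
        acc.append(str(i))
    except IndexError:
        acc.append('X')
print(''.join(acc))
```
0123X5

Exception on i=4 caught, loop continues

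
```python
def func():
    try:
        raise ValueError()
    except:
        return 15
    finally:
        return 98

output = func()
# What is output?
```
98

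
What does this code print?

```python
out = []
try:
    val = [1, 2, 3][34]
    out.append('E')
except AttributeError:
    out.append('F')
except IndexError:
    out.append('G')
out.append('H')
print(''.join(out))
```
GH

IndexError is caught by its specific handler, not AttributeError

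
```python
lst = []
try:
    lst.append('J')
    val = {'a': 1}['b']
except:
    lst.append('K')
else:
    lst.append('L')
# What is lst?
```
['J', 'K']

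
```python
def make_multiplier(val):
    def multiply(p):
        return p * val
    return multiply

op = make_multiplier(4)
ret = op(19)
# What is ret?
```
76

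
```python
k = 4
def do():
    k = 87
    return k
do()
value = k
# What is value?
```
4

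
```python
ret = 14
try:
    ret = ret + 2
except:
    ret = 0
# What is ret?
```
16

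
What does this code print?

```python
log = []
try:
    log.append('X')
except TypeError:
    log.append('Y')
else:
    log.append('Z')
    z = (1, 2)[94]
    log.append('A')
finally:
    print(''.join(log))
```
XZ

Try succeeds, else appends 'Z', IndexError in else is uncaught, finally prints before exception propagates ('A' never appended)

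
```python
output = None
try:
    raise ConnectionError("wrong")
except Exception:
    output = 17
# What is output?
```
17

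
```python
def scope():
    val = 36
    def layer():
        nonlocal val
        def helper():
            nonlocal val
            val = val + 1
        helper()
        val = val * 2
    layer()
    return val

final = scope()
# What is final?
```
74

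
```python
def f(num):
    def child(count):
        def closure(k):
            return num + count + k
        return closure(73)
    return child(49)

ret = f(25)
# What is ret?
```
147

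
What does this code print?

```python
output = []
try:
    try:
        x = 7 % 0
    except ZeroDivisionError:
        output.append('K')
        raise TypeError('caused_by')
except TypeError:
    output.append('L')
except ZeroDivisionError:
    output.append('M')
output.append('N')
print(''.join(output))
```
KLN

TypeError raised and caught, original ZeroDivisionError not re-raised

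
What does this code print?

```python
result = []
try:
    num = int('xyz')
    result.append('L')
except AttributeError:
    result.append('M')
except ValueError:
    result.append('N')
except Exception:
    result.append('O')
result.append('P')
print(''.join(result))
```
NP

ValueError matches before generic Exception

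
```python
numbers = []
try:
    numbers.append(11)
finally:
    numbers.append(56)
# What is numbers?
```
[11, 56]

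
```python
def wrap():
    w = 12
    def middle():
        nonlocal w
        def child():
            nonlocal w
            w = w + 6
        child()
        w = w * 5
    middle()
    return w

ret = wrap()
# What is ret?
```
90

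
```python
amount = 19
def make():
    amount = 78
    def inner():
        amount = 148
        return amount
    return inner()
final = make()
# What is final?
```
148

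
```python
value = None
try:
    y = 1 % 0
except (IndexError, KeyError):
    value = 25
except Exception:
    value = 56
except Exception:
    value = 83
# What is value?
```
56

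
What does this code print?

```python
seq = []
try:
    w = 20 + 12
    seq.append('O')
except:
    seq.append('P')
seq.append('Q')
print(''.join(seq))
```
OQ

No exception, try block completes normally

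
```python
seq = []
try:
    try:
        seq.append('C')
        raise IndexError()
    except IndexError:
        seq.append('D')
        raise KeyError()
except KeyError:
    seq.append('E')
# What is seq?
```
['C', 'D', 'E']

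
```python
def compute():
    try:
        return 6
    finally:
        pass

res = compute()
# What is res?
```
6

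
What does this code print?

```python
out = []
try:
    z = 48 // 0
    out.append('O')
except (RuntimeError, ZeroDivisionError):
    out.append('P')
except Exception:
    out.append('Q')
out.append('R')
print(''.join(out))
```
PR

ZeroDivisionError matches tuple containing it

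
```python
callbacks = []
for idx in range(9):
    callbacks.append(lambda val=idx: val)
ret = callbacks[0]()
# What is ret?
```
0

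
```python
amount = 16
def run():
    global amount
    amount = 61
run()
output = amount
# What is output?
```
61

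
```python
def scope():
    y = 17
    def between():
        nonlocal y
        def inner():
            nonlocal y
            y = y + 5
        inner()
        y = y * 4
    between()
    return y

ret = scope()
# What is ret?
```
88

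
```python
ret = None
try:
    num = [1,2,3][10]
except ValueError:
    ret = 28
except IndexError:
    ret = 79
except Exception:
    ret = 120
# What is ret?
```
79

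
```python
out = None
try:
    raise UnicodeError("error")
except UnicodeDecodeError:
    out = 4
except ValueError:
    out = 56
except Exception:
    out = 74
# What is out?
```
56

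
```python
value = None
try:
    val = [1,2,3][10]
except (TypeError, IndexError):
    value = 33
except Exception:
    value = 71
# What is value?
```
33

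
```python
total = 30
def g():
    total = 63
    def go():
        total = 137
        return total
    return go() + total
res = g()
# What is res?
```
200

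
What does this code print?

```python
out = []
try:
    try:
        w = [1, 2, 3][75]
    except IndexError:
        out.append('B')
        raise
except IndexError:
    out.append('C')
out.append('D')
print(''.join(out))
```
BCD

raise without argument re-raises current exception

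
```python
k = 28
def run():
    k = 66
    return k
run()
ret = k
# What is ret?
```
28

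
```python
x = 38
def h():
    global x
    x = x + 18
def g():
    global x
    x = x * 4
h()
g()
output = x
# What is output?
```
224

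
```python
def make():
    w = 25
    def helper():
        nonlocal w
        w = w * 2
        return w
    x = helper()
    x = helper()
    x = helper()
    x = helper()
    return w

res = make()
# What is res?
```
400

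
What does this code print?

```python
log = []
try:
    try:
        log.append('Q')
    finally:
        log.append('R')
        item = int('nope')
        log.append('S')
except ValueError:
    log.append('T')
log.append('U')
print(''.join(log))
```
QRTU

Exception in inner finally caught by outer except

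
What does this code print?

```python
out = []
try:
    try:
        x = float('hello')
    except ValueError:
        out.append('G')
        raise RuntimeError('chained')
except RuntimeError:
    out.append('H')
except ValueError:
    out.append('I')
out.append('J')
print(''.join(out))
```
GHJ

RuntimeError raised and caught, original ValueError not re-raised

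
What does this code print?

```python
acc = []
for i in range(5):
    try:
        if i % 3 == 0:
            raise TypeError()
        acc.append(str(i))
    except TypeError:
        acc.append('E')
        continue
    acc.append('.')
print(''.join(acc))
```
E1.2.E4.

continue in except skips rest of loop body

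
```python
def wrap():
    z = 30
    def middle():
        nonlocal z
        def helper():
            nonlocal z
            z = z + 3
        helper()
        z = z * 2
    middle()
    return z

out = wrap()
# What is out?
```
66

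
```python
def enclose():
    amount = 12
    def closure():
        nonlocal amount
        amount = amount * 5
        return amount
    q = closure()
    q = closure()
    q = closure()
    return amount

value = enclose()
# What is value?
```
1500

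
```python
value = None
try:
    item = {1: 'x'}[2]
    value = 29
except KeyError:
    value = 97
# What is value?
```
97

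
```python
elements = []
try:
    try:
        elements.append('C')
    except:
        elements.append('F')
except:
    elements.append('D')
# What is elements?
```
['C']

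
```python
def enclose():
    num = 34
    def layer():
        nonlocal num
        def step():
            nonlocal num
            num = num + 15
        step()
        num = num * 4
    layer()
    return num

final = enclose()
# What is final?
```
196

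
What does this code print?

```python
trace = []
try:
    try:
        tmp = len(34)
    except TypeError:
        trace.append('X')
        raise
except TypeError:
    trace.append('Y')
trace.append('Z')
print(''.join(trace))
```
XYZ

raise without argument re-raises current exception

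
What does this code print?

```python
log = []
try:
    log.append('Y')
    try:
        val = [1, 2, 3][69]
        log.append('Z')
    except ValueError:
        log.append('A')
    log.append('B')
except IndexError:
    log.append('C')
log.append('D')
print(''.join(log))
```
YCD

Inner handler doesn't match, propagates to outer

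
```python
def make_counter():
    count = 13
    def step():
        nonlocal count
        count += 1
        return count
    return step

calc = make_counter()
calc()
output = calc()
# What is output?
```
15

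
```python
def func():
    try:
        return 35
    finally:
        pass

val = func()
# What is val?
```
35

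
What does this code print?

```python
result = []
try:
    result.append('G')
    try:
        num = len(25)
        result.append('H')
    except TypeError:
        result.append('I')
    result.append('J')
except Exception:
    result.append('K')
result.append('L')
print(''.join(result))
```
GIJL

Inner exception caught by inner handler, outer continues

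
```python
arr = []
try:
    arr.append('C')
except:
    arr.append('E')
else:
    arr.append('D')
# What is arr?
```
['C', 'D']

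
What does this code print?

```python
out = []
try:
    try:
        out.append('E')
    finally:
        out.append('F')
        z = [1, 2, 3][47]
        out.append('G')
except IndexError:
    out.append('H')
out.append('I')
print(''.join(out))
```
EFHI

Exception in inner finally caught by outer except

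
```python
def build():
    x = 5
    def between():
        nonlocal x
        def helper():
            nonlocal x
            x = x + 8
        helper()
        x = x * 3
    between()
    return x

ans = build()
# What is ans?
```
39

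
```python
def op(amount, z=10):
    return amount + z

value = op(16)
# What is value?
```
26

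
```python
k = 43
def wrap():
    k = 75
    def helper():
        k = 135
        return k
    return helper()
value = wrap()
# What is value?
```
135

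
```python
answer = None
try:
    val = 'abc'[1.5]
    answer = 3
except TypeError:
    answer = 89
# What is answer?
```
89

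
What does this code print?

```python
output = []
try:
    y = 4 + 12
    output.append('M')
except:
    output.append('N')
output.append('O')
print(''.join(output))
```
MO

No exception, try block completes normally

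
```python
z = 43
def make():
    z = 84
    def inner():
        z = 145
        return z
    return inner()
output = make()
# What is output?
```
145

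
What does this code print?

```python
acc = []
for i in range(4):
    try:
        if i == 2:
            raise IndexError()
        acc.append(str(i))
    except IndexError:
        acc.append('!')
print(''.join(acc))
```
01!3

Exception on i=2 caught, loop continues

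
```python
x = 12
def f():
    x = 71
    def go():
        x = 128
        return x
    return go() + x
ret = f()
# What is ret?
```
199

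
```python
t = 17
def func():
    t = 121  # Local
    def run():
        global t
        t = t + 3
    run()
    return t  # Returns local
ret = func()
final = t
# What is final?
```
20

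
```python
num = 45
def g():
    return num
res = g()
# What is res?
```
45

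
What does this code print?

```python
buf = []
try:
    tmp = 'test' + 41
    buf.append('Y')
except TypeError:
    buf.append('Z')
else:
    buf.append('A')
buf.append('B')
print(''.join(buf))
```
ZB

else block skipped when exception is caught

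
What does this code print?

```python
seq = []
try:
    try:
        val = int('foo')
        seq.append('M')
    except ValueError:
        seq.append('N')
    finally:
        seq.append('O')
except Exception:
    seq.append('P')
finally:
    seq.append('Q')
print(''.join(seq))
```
NOQ

Both finally blocks run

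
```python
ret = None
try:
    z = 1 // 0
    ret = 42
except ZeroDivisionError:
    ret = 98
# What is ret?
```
98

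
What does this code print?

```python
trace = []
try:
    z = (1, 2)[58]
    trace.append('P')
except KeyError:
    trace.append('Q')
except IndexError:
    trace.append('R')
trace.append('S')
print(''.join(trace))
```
RS

IndexError is caught by its specific handler, not KeyError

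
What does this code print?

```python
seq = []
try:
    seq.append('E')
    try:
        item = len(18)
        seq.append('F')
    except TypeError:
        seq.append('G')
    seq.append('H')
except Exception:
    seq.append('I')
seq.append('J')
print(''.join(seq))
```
EGHJ

Inner exception caught by inner handler, outer continues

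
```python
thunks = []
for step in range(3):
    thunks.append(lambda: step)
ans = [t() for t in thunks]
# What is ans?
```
[2, 2, 2]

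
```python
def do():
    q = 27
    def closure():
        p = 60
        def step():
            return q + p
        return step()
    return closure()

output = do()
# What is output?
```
87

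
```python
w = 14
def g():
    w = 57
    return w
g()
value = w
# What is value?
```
14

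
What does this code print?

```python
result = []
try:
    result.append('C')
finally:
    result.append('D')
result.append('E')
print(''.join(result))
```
CDE

try/finally without except, no exception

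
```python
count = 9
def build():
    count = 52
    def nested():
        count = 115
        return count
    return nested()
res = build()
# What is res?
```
115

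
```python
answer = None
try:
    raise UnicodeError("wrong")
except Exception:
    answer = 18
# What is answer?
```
18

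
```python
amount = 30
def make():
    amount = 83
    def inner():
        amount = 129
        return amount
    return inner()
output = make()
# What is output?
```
129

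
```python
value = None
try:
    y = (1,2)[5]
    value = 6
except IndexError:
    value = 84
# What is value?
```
84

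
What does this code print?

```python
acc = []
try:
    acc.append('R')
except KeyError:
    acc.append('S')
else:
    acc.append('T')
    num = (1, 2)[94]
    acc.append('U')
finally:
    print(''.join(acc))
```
RT

Try succeeds, else appends 'T', IndexError in else is uncaught, finally prints before exception propagates ('U' never appended)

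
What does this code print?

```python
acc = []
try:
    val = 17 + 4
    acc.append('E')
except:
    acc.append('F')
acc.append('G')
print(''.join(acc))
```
EG

No exception, try block completes normally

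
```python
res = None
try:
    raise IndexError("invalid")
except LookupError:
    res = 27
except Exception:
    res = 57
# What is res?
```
27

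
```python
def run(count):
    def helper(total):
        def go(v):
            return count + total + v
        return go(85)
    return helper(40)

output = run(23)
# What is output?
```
148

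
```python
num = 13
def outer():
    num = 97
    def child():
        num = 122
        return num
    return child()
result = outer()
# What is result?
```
122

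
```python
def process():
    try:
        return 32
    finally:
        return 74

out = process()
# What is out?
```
74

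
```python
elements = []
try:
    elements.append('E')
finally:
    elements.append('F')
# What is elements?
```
['E', 'F']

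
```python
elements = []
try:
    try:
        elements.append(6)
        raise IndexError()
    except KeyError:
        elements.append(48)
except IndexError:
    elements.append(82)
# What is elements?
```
[6, 82]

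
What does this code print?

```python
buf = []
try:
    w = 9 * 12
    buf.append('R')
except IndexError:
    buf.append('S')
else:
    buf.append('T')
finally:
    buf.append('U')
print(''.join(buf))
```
RTU

else runs before finally when no exception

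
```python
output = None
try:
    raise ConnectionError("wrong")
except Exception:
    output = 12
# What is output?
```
12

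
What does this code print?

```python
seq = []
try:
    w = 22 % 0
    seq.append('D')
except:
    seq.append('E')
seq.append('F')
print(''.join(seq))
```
EF

Exception raised in try, caught by bare except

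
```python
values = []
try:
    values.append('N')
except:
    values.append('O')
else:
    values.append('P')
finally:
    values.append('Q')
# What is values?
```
['N', 'P', 'Q']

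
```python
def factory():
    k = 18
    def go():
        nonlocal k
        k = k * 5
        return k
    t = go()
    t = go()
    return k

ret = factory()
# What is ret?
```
450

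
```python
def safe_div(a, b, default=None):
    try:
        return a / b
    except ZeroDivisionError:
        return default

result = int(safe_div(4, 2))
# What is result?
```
2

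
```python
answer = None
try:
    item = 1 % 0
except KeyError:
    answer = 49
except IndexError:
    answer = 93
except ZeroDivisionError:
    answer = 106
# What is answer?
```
106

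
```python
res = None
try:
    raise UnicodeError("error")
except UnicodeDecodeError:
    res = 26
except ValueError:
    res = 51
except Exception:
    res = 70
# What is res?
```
51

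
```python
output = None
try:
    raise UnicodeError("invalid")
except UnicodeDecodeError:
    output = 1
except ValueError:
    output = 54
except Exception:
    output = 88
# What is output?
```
54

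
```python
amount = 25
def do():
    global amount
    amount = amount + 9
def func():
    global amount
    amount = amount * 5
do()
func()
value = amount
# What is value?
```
170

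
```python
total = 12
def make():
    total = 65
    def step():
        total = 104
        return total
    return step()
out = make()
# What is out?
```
104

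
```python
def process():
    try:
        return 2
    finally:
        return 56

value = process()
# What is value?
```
56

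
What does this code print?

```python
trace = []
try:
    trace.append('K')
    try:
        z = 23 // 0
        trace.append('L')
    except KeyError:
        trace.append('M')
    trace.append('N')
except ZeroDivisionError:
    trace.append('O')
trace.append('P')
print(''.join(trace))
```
KOP

Inner handler doesn't match, propagates to outer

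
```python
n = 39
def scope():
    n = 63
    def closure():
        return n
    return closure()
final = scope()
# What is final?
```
63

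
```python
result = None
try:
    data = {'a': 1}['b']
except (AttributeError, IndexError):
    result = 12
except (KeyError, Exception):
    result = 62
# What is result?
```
62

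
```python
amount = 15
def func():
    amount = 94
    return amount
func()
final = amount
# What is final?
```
15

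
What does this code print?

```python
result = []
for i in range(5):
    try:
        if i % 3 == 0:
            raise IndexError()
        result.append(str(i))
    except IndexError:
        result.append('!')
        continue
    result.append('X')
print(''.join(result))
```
!1X2X!4X

continue in except skips rest of loop body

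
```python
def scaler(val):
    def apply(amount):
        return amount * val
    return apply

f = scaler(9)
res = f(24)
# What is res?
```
216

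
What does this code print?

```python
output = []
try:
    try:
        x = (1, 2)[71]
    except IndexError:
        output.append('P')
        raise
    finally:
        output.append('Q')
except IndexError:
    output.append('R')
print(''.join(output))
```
PQR

finally runs before re-raised exception propagates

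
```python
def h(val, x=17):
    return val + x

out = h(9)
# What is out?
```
26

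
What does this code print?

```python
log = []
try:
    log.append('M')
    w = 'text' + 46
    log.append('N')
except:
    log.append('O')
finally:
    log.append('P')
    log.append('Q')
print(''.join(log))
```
MOPQ

Code before exception runs, then except, then all of finally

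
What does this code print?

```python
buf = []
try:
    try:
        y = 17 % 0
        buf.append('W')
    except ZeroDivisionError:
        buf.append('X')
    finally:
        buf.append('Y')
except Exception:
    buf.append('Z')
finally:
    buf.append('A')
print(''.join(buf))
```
XYA

Both finally blocks run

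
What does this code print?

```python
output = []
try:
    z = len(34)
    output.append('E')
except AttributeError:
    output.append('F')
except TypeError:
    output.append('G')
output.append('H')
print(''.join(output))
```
GH

TypeError is caught by its specific handler, not AttributeError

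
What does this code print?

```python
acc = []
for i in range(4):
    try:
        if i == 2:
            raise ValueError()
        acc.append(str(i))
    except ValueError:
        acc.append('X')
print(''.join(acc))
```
01X3

Exception on i=2 caught, loop continues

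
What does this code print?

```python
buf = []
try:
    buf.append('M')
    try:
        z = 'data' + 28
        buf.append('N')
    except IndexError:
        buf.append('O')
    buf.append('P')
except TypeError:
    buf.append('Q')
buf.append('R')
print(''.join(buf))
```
MQR

Inner handler doesn't match, propagates to outer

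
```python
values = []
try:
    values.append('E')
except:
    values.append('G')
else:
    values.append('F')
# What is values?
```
['E', 'F']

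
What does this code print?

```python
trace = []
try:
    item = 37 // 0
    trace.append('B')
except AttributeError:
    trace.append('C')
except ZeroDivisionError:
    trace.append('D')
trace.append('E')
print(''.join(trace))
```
DE

ZeroDivisionError is caught by its specific handler, not AttributeError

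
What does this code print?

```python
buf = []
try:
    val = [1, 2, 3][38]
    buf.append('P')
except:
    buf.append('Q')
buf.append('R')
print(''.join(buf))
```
QR

Exception raised in try, caught by bare except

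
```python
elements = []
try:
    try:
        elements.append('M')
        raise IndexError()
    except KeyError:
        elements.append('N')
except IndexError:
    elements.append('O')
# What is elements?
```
['M', 'O']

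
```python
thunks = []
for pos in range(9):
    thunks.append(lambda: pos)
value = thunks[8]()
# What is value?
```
8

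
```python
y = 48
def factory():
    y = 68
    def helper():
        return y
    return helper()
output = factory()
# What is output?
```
68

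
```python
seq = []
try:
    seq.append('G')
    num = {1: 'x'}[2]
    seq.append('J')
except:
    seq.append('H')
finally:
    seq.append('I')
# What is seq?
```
['G', 'H', 'I']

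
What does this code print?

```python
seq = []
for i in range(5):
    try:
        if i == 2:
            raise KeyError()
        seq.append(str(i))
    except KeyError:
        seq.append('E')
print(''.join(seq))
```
01E34

Exception on i=2 caught, loop continues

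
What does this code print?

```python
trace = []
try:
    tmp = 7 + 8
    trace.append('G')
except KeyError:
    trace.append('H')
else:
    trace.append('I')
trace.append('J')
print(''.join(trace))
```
GIJ

else block runs when no exception occurs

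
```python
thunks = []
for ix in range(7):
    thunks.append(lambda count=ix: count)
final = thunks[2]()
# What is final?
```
2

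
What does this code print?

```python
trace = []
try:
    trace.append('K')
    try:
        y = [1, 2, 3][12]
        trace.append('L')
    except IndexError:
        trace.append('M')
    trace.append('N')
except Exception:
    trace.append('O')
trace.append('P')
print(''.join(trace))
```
KMNP

Inner exception caught by inner handler, outer continues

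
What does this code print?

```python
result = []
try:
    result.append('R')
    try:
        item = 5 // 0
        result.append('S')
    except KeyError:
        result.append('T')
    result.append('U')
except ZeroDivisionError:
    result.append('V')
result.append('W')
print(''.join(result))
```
RVW

Inner handler doesn't match, propagates to outer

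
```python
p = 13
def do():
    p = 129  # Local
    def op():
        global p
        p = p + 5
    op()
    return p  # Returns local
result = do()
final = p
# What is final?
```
18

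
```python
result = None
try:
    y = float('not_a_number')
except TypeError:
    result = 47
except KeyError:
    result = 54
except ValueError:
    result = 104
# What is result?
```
104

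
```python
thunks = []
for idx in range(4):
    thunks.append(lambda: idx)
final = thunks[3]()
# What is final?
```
3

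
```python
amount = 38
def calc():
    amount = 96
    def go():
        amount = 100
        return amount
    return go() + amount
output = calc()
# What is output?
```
196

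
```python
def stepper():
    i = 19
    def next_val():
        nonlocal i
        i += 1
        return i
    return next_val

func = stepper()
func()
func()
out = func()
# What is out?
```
22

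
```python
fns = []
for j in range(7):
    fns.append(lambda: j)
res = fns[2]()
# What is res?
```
6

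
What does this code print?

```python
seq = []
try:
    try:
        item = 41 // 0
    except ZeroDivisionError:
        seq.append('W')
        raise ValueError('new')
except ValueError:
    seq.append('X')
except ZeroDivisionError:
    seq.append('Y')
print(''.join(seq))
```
WX

New ValueError raised, caught by outer ValueError handler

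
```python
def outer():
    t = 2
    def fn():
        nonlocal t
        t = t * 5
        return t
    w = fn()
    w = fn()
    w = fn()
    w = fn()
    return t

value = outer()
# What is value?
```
1250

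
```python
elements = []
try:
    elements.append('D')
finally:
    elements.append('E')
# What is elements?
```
['D', 'E']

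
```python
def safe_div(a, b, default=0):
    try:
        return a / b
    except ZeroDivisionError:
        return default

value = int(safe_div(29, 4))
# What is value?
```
7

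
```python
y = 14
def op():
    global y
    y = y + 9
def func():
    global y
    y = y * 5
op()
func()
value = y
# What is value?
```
115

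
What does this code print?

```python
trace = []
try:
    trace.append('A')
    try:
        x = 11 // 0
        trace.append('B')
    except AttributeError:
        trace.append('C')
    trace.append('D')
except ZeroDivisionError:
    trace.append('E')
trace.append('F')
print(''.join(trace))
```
AEF

Inner handler doesn't match, propagates to outer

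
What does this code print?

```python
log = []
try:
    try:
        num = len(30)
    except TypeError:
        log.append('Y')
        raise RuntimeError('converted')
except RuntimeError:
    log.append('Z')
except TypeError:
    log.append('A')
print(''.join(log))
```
YZ

New RuntimeError raised, caught by outer RuntimeError handler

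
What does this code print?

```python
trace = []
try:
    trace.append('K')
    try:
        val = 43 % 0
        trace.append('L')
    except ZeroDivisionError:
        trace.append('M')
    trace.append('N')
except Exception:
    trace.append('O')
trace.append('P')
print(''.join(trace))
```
KMNP

Inner exception caught by inner handler, outer continues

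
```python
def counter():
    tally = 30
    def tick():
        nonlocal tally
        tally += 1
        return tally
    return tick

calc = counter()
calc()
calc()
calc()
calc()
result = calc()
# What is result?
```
35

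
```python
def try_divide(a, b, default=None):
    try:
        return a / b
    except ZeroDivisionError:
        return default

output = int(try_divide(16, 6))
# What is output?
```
2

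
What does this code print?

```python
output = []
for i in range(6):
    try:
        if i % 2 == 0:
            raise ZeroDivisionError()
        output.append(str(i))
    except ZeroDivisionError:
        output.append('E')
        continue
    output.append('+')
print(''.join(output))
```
E1+E3+E5+

continue in except skips rest of loop body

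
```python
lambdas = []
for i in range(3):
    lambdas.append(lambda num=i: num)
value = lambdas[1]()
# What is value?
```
1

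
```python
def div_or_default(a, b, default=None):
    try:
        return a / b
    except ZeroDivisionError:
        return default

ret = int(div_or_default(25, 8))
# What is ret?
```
3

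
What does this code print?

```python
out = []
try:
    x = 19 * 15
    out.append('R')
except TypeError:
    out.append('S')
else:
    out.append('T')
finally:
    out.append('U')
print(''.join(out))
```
RTU

else runs before finally when no exception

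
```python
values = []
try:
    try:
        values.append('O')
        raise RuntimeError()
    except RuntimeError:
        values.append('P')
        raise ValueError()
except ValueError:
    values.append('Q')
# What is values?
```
['O', 'P', 'Q']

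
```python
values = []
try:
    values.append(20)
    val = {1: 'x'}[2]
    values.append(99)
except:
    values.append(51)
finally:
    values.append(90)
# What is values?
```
[20, 51, 90]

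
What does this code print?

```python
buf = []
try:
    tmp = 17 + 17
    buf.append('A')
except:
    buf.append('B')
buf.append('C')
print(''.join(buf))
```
AC

No exception, try block completes normally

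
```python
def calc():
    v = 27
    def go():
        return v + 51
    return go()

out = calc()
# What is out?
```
78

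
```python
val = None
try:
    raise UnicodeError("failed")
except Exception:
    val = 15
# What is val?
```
15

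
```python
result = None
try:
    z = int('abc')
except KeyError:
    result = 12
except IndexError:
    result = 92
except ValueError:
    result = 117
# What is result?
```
117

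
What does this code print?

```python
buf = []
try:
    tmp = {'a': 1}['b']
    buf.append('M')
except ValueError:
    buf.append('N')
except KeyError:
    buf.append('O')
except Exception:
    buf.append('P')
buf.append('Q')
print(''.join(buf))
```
OQ

KeyError matches before generic Exception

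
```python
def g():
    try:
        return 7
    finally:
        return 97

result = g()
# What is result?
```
97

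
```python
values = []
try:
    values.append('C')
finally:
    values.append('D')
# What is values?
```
['C', 'D']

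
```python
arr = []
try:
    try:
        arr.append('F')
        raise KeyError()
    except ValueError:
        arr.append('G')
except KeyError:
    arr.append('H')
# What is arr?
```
['F', 'H']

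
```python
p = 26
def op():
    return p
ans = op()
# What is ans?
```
26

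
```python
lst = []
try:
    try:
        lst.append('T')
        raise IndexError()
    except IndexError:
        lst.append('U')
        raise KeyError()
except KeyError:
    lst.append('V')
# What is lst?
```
['T', 'U', 'V']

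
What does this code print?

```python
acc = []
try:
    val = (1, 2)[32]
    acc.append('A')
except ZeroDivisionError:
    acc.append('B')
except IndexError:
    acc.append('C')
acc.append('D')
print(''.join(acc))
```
CD

IndexError is caught by its specific handler, not ZeroDivisionError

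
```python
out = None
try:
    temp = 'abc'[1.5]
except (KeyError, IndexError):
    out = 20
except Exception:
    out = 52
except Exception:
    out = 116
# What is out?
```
52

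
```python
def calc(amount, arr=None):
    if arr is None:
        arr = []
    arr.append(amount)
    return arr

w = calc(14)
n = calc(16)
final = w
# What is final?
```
[14]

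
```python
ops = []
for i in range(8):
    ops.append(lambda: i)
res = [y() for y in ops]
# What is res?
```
[7, 7, 7, 7, 7, 7, 7, 7]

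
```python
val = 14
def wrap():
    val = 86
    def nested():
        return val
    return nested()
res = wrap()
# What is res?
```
86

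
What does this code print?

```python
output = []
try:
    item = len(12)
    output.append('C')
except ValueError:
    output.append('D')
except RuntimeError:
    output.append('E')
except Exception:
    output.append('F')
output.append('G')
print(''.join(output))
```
FG

TypeError not specifically caught, falls to Exception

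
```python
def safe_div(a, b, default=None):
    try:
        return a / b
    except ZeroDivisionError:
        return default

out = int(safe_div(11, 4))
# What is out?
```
2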